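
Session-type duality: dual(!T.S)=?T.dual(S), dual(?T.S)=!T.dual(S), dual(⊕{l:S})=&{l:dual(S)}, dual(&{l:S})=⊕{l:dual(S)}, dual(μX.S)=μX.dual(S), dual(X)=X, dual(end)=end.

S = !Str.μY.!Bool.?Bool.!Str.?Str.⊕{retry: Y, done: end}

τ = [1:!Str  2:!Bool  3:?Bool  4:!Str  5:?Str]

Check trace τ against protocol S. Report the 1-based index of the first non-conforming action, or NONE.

NONE

[1] !Str  match  residual = μY.…
[2] !Bool  match  residual = ?Bool.!Str.?Str.⊕{retry: μY.…, done: end}
[3] ?Bool  match  residual = !Str.?Str.⊕{retry: μY.…, done: end}
[4] !Str  match  residual = ?Str.⊕{retry: μY.…, done: end}
[5] ?Str  match  residual = ⊕{retry: μY.…, done: end}
all 5 steps conform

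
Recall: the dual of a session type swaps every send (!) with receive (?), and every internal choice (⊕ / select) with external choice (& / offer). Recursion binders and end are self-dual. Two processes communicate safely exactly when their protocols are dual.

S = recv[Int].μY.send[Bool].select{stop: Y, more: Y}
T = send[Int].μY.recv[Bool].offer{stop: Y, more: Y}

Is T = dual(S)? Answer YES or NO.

YES

recv[Int] ‖ send[Int]  match
  μY ‖ μY  match (rec unchanged)
    send[Bool] ‖ recv[Bool]  match
      select{stop,more} ‖ offer{stop,more}  match labels match
        [stop]
          Y ‖ Y  match
        [more]
          Y ‖ Y  match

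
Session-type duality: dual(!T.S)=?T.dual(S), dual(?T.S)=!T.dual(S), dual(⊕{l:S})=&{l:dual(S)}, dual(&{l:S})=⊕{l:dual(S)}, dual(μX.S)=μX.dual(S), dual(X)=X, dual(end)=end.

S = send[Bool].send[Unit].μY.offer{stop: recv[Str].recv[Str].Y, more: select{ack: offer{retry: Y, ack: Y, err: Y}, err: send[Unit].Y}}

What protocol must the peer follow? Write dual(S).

recv[Bool].recv[Unit].μY.select{stop: send[Str].send[Str].Y, more: offer{ack: select{retry: Y, ack: Y, err: Y}, err: recv[Unit].Y}}

send[Bool] → recv[Bool]
  send[Unit] → recv[Unit]
    μY → μY  (binder kept)
      offer{stop,more} → select{stop,more}  (external→internal)
        • stop:
          recv[Str] → send[Str]
            recv[Str] → send[Str]
              dual(Y) = Y
        • more:
          select{ack,err} → offer{ack,err}  (select→offer)
            • ack:
              offer{retry,ack,err} → select{retry,ack,err}  (external→internal)
                • retry:
                  dual(Y) = Y
                • ack:
                  dual(Y) = Y
                • err:
                  dual(Y) = Y
            • err:
              send[Unit] → recv[Unit]
                dual(Y) = Y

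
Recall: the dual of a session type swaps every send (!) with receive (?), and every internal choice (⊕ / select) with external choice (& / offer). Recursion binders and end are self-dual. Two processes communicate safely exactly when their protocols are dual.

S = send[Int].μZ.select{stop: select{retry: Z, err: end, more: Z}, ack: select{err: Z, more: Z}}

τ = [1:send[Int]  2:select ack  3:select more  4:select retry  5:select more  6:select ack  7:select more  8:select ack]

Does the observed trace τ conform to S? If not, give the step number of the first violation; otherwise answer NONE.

4

[1] send[Int]  ok  state: μZ.…
[2] select ack  ok  state: select{err: μZ.…, more: μZ.…}
[3] select more  ok  state: μZ.…
[4] got select retry, protocol expects select stop or select ack  ✗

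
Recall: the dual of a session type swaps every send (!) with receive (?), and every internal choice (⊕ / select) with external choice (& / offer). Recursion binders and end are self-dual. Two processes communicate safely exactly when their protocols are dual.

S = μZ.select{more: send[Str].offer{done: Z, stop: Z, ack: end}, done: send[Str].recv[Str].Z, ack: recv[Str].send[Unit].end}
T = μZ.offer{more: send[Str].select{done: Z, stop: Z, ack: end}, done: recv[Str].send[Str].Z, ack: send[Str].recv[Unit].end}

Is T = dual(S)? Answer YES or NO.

μZ ‖ μZ  match (binder kept)
  select{more,done,ack} ‖ offer{more,done,ack}  match same labels
    [more]
      send[Str] ‖ send[Str]  ✗ same direction on both sides — not dual

NO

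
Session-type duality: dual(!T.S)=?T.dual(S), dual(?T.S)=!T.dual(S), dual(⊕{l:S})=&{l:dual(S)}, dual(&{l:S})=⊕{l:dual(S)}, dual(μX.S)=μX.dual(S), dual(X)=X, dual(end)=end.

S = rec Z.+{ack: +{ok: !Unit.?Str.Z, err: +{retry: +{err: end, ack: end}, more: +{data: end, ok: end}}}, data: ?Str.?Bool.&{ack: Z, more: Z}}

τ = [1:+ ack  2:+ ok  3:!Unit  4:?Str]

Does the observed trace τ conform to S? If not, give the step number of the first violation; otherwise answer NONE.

NONE

@1 + ack  ok  cont: +{ok: !Unit.?Str.rec Z.…, err: +{retry: +{err: end, ack: end}, more: +{data: end, ok: end}}}
@2 + ok  ok  cont: !Unit.?Str.rec Z.…
@3 !Unit  ok  cont: ?Str.rec Z.…
@4 ?Str  ok  cont: rec Z.…
trace exhausted — no violation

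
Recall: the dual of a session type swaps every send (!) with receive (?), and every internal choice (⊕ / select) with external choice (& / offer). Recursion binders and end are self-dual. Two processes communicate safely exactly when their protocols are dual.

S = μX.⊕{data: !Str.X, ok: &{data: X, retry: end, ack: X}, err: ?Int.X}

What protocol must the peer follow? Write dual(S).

μX.&{data: ?Str.X, ok: ⊕{data: X, retry: end, ack: X}, err: !Int.X}

μX → μX  (binder kept)
  ⊕{data,ok,err} → &{data,ok,err}  (⊕→&)
    • data:
      !Str → ?Str
        X ↦ X
    • ok:
      &{data,retry,ack} → ⊕{data,retry,ack}  (&→⊕)
        • data:
          X ↦ X
        • retry:
          end ↦ end
        • ack:
          X ↦ X
    • err:
      ?Int → !Int
        X ↦ X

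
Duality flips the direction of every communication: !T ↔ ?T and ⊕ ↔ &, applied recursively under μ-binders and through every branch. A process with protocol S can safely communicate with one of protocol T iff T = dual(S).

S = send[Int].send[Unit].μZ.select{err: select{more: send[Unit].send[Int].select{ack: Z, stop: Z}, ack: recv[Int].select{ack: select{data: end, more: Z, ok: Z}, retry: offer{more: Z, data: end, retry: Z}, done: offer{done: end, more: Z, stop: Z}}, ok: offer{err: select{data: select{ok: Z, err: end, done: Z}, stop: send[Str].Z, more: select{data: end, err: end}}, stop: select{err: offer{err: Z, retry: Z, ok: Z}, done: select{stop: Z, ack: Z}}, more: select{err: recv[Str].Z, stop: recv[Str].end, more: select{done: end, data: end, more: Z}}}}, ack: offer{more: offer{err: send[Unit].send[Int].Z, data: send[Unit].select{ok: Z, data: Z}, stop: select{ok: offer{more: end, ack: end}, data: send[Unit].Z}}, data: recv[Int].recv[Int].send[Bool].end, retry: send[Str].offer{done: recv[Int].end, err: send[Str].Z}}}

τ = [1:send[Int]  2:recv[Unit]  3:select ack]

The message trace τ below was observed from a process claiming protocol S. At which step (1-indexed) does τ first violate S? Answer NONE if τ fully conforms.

2

@1 send[Int]  match  cont: send[Unit].μZ.…
@2 got recv[Unit], protocol expects send[Unit]  ✗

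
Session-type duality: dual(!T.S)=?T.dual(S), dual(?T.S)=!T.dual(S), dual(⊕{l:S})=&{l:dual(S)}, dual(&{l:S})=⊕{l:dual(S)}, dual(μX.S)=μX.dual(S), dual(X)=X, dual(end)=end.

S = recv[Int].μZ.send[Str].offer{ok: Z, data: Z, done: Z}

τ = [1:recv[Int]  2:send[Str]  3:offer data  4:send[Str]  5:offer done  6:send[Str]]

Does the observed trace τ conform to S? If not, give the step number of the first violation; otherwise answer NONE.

NONE

[1] recv[Int]  ok  state: μZ.…
[2] send[Str]  ok  state: offer{ok: μZ.…, data: μZ.…, done: μZ.…}
[3] offer data  ok  state: μZ.…
[4] send[Str]  ok  state: offer{ok: μZ.…, data: μZ.…, done: μZ.…}
[5] offer done  ok  state: μZ.…
[6] send[Str]  ok  state: offer{ok: μZ.…, data: μZ.…, done: μZ.…}
trace exhausted — no violation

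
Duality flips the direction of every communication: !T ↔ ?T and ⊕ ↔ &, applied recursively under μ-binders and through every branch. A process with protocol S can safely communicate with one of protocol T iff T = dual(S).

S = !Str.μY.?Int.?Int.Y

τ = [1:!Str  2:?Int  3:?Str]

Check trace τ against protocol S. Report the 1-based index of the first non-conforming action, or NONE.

@1 !Str  match  residual = μY.…
@2 ?Int  match  residual = ?Int.μY.…
@3 got ?Str, protocol expects ?Int  ✗

3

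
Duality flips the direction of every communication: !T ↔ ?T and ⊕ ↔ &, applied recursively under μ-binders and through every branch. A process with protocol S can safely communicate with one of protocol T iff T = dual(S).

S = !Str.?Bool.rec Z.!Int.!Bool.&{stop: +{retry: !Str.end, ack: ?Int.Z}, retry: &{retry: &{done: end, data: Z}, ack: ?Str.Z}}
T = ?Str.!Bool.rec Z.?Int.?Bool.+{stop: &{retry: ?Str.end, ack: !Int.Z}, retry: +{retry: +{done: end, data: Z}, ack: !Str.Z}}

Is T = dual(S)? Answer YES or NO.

YES

!Str | ?Str  ✓
  ?Bool | !Bool  ✓
    rec Z | rec Z  ✓ (rec unchanged)
      !Int | ?Int  ✓
        !Bool | ?Bool  ✓
          &{stop,retry} | +{stop,retry}  ✓ same labels
            [stop]
              +{retry,ack} | &{retry,ack}  ✓ same labels
                [retry]
                  !Str | ?Str  ✓
                    end | end  ✓
                [ack]
                  ?Int | !Int  ✓
                    Z | Z  ✓
            [retry]
              &{retry,ack} | +{retry,ack}  ✓ same labels
                [retry]
                  &{done,data} | +{done,data}  ✓ same labels
                    [done]
                      end | end  ✓
                    [data]
                      Z | Z  ✓
                [ack]
                  ?Str | !Str  ✓
                    Z | Z  ✓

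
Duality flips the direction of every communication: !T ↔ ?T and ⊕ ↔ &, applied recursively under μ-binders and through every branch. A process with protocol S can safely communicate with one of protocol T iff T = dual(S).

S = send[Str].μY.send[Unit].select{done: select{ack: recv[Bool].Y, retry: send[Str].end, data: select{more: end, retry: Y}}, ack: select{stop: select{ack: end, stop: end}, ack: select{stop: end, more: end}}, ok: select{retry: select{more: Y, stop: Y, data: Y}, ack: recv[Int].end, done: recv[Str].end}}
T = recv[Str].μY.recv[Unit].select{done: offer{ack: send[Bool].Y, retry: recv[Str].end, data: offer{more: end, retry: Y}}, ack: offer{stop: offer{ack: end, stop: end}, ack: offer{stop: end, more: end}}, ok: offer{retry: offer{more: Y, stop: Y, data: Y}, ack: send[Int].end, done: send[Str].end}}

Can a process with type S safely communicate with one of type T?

send[Str] ‖ recv[Str]  match
  μY ‖ μY  match (rec unchanged)
    send[Unit] ‖ recv[Unit]  match
      select{done,ack,ok} ‖ select{done,ack,ok}  ✗ choice polarity not flipped — not dual

NO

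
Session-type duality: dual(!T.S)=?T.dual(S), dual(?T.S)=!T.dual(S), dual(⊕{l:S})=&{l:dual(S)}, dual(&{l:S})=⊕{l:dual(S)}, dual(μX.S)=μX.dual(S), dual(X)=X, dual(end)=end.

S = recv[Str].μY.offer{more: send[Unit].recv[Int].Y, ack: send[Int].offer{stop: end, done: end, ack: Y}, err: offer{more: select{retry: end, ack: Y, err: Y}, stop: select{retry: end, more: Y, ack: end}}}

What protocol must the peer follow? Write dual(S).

send[Str].μY.select{more: recv[Unit].send[Int].Y, ack: recv[Int].select{stop: end, done: end, ack: Y}, err: select{more: offer{retry: end, ack: Y, err: Y}, stop: offer{retry: end, more: Y, ack: end}}}

recv[Str] = send[Str]
  μY = μY  (rec unchanged)
    offer{more,ack,err} = select{more,ack,err}  (&→⊕)
      [more]
        send[Unit] = recv[Unit]
          recv[Int] = send[Int]
            Y self-dual
      [ack]
        send[Int] = recv[Int]
          offer{stop,done,ack} = select{stop,done,ack}  (&→⊕)
            [stop]
              end self-dual
            [done]
              end self-dual
            [ack]
              Y self-dual
      [err]
        offer{more,stop} = select{more,stop}  (&→⊕)
          [more]
            select{retry,ack,err} = offer{retry,ack,err}  (select→offer)
              [retry]
                end self-dual
              [ack]
                Y self-dual
              [err]
                Y self-dual
          [stop]
            select{retry,more,ack} = offer{retry,more,ack}  (select→offer)
              [retry]
                end self-dual
              [more]
                Y self-dual
              [ack]
                end self-dual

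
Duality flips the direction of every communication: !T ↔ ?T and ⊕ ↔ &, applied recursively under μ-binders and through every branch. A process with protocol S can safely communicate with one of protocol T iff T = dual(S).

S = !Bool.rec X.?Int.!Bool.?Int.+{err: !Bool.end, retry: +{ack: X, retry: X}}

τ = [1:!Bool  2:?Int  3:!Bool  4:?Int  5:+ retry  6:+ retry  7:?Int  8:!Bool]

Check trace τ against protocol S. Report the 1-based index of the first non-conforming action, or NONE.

[1] !Bool  match  residual = rec X.…
[2] ?Int  match  residual = !Bool.?Int.+{err: !Bool.end, retry: +{ack: rec X.…, retry: rec X.…}}
[3] !Bool  match  residual = ?Int.+{err: !Bool.end, retry: +{ack: rec X.…, retry: rec X.…}}
[4] ?Int  match  residual = +{err: !Bool.end, retry: +{ack: rec X.…, retry: rec X.…}}
[5] + retry  match  residual = +{ack: rec X.…, retry: rec X.…}
[6] + retry  match  residual = rec X.…
[7] ?Int  match  residual = !Bool.?Int.+{err: !Bool.end, retry: +{ack: rec X.…, retry: rec X.…}}
[8] !Bool  match  residual = ?Int.+{err: !Bool.end, retry: +{ack: rec X.…, retry: rec X.…}}
τ conforms to S (length 8)

NONE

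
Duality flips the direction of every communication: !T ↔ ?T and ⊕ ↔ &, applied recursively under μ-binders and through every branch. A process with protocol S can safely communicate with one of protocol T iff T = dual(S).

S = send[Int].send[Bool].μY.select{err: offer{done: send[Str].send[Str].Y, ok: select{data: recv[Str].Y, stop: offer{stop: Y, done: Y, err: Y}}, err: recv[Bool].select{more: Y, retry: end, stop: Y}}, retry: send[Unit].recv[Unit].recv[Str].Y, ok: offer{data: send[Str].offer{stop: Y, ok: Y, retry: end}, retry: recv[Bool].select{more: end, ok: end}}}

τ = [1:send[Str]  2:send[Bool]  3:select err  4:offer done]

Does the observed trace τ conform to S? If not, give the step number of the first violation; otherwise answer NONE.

1

@1 got send[Str], protocol expects send[Int]  ✗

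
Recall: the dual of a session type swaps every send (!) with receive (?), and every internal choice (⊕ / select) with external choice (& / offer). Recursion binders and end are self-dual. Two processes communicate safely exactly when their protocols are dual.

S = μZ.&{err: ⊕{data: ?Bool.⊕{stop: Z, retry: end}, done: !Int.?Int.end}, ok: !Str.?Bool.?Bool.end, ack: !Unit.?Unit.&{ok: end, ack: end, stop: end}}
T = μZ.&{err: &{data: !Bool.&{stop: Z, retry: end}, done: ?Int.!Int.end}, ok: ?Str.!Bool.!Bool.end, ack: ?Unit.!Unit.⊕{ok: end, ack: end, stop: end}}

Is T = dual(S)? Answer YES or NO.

NO

μZ | μZ  ok (μ self-dual)
  &{err,ok,ack} | &{err,ok,ack}  ✗ choice polarity not flipped — not dual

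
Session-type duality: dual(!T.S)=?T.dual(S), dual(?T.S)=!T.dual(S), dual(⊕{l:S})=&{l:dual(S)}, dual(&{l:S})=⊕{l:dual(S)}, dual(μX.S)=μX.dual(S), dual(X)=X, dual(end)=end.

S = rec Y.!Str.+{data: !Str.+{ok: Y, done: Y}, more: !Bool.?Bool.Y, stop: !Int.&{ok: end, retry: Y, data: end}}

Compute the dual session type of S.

rec Y = rec Y  (μ self-dual)
  !Str = ?Str
    +{data,more,stop} = &{data,more,stop}  (select→offer)
      [data]
        !Str = ?Str
          +{ok,done} = &{ok,done}  (select→offer)
            [ok]
              Y self-dual
            [done]
              Y self-dual
      [more]
        !Bool = ?Bool
          ?Bool = !Bool
            Y self-dual
      [stop]
        !Int = ?Int
          &{ok,retry,data} = +{ok,retry,data}  (&→⊕)
            [ok]
              end self-dual
            [retry]
              Y self-dual
            [data]
              end self-dual

rec Y.?Str.&{data: ?Str.&{ok: Y, done: Y}, more: ?Bool.!Bool.Y, stop: ?Int.+{ok: end, retry: Y, data: end}}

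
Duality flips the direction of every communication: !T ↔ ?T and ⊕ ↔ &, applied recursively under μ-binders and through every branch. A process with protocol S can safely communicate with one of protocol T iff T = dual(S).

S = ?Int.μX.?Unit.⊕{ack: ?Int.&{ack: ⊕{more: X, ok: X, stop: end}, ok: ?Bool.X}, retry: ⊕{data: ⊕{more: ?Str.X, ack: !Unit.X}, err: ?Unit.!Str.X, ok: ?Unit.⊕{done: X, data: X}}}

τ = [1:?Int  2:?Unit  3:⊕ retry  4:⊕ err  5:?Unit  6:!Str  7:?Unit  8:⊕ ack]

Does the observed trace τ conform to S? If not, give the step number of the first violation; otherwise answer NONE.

@1 ?Int  ok  residual = μX.…
@2 ?Unit  ok  residual = ⊕{ack: ?Int.&{ack: ⊕{more: μX.…, ok: μX.…, stop: end}, ok: ?Bool.μX.…}, retry: ⊕{data: ⊕{more: ?Str.μX.…, ack: !Unit.μX.…}, err: ?Unit.!Str.μX.…, ok: ?Unit.⊕{done: μX.…, data: μX.…}}}
@3 ⊕ retry  ok  residual = ⊕{data: ⊕{more: ?Str.μX.…, ack: !Unit.μX.…}, err: ?Unit.!Str.μX.…, ok: ?Unit.⊕{done: μX.…, data: μX.…}}
@4 ⊕ err  ok  residual = ?Unit.!Str.μX.…
@5 ?Unit  ok  residual = !Str.μX.…
@6 !Str  ok  residual = μX.…
@7 ?Unit  ok  residual = ⊕{ack: ?Int.&{ack: ⊕{more: μX.…, ok: μX.…, stop: end}, ok: ?Bool.μX.…}, retry: ⊕{data: ⊕{more: ?Str.μX.…, ack: !Unit.μX.…}, err: ?Unit.!Str.μX.…, ok: ?Unit.⊕{done: μX.…, data: μX.…}}}
@8 ⊕ ack  ok  residual = ?Int.&{ack: ⊕{more: μX.…, ok: μX.…, stop: end}, ok: ?Bool.μX.…}
all 8 steps conform

NONE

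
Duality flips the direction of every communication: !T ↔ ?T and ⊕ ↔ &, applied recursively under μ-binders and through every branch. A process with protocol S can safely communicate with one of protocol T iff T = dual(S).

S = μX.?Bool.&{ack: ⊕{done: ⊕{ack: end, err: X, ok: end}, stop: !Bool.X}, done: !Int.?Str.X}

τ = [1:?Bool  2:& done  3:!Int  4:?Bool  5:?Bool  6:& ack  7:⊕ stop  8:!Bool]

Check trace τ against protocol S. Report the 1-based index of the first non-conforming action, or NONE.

4

step 1: ?Bool  ✓  residual = &{ack: ⊕{done: ⊕{ack: end, err: μX.…, ok: end}, stop: !Bool.μX.…}, done: !Int.?Str.μX.…}
step 2: & done  ✓  residual = !Int.?Str.μX.…
step 3: !Int  ✓  residual = ?Str.μX.…
step 4: got ?Bool, protocol expects ?Str  ✗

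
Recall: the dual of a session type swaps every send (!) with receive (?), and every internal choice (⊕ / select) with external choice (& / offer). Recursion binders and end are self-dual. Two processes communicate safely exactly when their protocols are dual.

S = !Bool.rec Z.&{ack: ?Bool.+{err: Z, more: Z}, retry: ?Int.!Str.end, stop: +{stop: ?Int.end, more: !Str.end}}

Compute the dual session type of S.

?Bool.rec Z.+{ack: !Bool.&{err: Z, more: Z}, retry: !Int.?Str.end, stop: &{stop: !Int.end, more: ?Str.end}}

!Bool ↦ ?Bool
  rec Z ↦ rec Z  (binder kept)
    &{ack,retry,stop} ↦ +{ack,retry,stop}  (external→internal)
      case ack:
        ?Bool ↦ !Bool
          +{err,more} ↦ &{err,more}  (⊕→&)
            case err:
              dual(Z) = Z
            case more:
              dual(Z) = Z
      case retry:
        ?Int ↦ !Int
          !Str ↦ ?Str
            dual(end) = end
      case stop:
        +{stop,more} ↦ &{stop,more}  (⊕→&)
          case stop:
            ?Int ↦ !Int
              dual(end) = end
          case more:
            !Str ↦ ?Str
              dual(end) = end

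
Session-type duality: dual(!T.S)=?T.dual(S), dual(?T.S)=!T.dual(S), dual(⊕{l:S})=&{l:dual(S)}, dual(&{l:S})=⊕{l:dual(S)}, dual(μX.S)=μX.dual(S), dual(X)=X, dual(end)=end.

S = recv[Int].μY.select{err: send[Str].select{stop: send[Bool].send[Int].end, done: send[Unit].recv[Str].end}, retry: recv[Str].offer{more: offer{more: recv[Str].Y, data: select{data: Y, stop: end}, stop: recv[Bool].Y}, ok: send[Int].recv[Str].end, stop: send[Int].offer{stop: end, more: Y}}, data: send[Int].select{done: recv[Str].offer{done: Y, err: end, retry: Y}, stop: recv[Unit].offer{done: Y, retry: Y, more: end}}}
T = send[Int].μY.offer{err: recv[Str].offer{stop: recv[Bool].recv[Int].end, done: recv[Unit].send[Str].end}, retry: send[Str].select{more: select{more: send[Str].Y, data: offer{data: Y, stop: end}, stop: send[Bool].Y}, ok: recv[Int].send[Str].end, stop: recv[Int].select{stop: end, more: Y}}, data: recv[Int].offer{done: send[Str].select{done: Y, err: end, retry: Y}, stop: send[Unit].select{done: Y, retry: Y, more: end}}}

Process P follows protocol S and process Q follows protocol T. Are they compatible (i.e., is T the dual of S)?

YES

recv[Int] ‖ send[Int]  ✓
  μY ‖ μY  ✓ (binder kept)
    select{err,retry,data} ‖ offer{err,retry,data}  ✓ label sets agree
      [err]
        send[Str] ‖ recv[Str]  ✓
          select{stop,done} ‖ offer{stop,done}  ✓ label sets agree
            [stop]
              send[Bool] ‖ recv[Bool]  ✓
                send[Int] ‖ recv[Int]  ✓
                  end ‖ end  ✓
            [done]
              send[Unit] ‖ recv[Unit]  ✓
                recv[Str] ‖ send[Str]  ✓
                  end ‖ end  ✓
      [retry]
        recv[Str] ‖ send[Str]  ✓
          offer{more,ok,stop} ‖ select{more,ok,stop}  ✓ label sets agree
            [more]
              offer{more,data,stop} ‖ select{more,data,stop}  ✓ label sets agree
                [more]
                  recv[Str] ‖ send[Str]  ✓
                    Y ‖ Y  ✓
                [data]
                  select{data,stop} ‖ offer{data,stop}  ✓ label sets agree
                    [data]
                      Y ‖ Y  ✓
                    [stop]
                      end ‖ end  ✓
                [stop]
                  recv[Bool] ‖ send[Bool]  ✓
                    Y ‖ Y  ✓
            [ok]
              send[Int] ‖ recv[Int]  ✓
                recv[Str] ‖ send[Str]  ✓
                  end ‖ end  ✓
            [stop]
              send[Int] ‖ recv[Int]  ✓
                offer{stop,more} ‖ select{stop,more}  ✓ label sets agree
                  [stop]
                    end ‖ end  ✓
                  [more]
                    Y ‖ Y  ✓
      [data]
        send[Int] ‖ recv[Int]  ✓
          select{done,stop} ‖ offer{done,stop}  ✓ label sets agree
            [done]
              recv[Str] ‖ send[Str]  ✓
                offer{done,err,retry} ‖ select{done,err,retry}  ✓ label sets agree
                  [done]
                    Y ‖ Y  ✓
                  [err]
                    end ‖ end  ✓
                  [retry]
                    Y ‖ Y  ✓
            [stop]
              recv[Unit] ‖ send[Unit]  ✓
                offer{done,retry,more} ‖ select{done,retry,more}  ✓ label sets agree
                  [done]
                    Y ‖ Y  ✓
                  [retry]
                    Y ‖ Y  ✓
                  [more]
                    end ‖ end  ✓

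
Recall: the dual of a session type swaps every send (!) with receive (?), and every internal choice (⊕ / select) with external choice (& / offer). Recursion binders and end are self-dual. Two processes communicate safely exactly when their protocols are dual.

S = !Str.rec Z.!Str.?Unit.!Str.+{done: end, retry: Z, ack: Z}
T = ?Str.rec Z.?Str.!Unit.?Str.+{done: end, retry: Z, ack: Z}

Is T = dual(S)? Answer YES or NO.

NO

!Str vs ?Str  match
  rec Z vs rec Z  match (binder kept)
    !Str vs ?Str  match
      ?Unit vs !Unit  match
        !Str vs ?Str  match
          +{done,retry,ack} vs +{done,retry,ack}  ✗ choice polarity not flipped — not dual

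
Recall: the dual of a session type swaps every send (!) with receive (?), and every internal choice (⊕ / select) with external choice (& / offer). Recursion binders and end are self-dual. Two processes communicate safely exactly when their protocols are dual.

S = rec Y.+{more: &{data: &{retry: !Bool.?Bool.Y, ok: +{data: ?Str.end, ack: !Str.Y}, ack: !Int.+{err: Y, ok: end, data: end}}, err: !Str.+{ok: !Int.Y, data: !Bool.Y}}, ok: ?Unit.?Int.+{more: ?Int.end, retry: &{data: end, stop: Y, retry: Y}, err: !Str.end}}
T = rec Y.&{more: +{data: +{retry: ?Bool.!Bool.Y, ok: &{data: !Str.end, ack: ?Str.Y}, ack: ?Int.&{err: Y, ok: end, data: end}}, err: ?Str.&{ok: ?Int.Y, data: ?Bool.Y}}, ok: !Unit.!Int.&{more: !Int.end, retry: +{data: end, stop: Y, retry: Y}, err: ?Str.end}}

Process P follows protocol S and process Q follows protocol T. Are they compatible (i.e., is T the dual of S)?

rec Y vs rec Y  ✓ (rec unchanged)
  +{more,ok} vs &{more,ok}  ✓ labels match
    [more]
      &{data,err} vs +{data,err}  ✓ labels match
        [data]
          &{retry,ok,ack} vs +{retry,ok,ack}  ✓ labels match
            [retry]
              !Bool vs ?Bool  ✓
                ?Bool vs !Bool  ✓
                  Y vs Y  ✓
            [ok]
              +{data,ack} vs &{data,ack}  ✓ labels match
                [data]
                  ?Str vs !Str  ✓
                    end vs end  ✓
                [ack]
                  !Str vs ?Str  ✓
                    Y vs Y  ✓
            [ack]
              !Int vs ?Int  ✓
                +{err,ok,data} vs &{err,ok,data}  ✓ labels match
                  [err]
                    Y vs Y  ✓
                  [ok]
                    end vs end  ✓
                  [data]
                    end vs end  ✓
        [err]
          !Str vs ?Str  ✓
            +{ok,data} vs &{ok,data}  ✓ labels match
              [ok]
                !Int vs ?Int  ✓
                  Y vs Y  ✓
              [data]
                !Bool vs ?Bool  ✓
                  Y vs Y  ✓
    [ok]
      ?Unit vs !Unit  ✓
        ?Int vs !Int  ✓
          +{more,retry,err} vs &{more,retry,err}  ✓ labels match
            [more]
              ?Int vs !Int  ✓
                end vs end  ✓
            [retry]
              &{data,stop,retry} vs +{data,stop,retry}  ✓ labels match
                [data]
                  end vs end  ✓
                [stop]
                  Y vs Y  ✓
                [retry]
                  Y vs Y  ✓
            [err]
              !Str vs ?Str  ✓
                end vs end  ✓

YES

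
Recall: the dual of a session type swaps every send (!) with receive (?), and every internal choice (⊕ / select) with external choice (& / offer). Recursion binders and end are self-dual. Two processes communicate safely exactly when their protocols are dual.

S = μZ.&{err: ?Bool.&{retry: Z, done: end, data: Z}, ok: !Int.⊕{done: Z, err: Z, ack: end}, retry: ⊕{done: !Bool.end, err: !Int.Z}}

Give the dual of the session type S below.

μZ.⊕{err: !Bool.⊕{retry: Z, done: end, data: Z}, ok: ?Int.&{done: Z, err: Z, ack: end}, retry: &{done: ?Bool.end, err: ?Int.Z}}

μZ → μZ  (binder kept)
  &{err,ok,retry} → ⊕{err,ok,retry}  (&→⊕)
    • err:
      ?Bool → !Bool
        &{retry,done,data} → ⊕{retry,done,data}  (&→⊕)
          • retry:
            dual(Z) = Z
          • done:
            dual(end) = end
          • data:
            dual(Z) = Z
    • ok:
      !Int → ?Int
        ⊕{done,err,ack} → &{done,err,ack}  (select→offer)
          • done:
            dual(Z) = Z
          • err:
            dual(Z) = Z
          • ack:
            dual(end) = end
    • retry:
      ⊕{done,err} → &{done,err}  (select→offer)
        • done:
          !Bool → ?Bool
            dual(end) = end
        • err:
          !Int → ?Int
            dual(Z) = Z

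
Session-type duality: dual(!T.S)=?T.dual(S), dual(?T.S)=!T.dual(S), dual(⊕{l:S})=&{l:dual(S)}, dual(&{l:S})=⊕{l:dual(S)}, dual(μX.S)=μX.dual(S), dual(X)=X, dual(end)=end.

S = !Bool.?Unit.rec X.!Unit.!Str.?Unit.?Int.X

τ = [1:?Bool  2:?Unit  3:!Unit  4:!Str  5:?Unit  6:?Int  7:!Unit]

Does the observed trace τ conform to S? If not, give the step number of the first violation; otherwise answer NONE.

[1] got ?Bool, protocol expects !Bool  ✗

1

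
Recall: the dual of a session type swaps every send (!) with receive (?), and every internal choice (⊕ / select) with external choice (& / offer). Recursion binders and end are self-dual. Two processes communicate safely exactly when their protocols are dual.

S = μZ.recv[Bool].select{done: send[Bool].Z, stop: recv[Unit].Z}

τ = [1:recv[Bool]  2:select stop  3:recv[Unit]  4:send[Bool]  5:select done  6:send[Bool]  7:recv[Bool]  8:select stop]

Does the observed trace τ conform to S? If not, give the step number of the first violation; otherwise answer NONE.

4

[1] recv[Bool]  ✓  state: select{done: send[Bool].μZ.…, stop: recv[Unit].μZ.…}
[2] select stop  ✓  state: recv[Unit].μZ.…
[3] recv[Unit]  ✓  state: μZ.…
[4] got send[Bool], protocol expects recv[Bool]  ✗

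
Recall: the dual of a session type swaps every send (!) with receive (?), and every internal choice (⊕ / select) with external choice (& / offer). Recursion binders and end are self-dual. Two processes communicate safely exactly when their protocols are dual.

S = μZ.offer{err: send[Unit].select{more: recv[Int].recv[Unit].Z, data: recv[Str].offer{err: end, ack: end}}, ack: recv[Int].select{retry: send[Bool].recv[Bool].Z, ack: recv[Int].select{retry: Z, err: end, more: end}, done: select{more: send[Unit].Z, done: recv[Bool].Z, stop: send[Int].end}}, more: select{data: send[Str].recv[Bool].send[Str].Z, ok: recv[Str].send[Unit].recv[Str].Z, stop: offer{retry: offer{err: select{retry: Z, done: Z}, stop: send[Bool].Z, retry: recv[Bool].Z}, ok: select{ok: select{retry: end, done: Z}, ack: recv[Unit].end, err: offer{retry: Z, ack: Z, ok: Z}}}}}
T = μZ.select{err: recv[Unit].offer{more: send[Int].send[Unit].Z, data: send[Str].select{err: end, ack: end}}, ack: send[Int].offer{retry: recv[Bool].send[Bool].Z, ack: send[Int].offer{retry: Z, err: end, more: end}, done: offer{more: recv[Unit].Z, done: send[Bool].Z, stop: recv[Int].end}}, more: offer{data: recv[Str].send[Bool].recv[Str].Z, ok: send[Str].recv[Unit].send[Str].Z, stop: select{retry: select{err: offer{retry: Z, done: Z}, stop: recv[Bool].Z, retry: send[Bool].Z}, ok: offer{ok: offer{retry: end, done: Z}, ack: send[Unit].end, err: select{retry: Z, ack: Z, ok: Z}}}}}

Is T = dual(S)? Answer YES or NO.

μZ ‖ μZ  ok (rec unchanged)
  offer{err,ack,more} ‖ select{err,ack,more}  ok labels match
    [err]
      send[Unit] ‖ recv[Unit]  ok
        select{more,data} ‖ offer{more,data}  ok labels match
          [more]
            recv[Int] ‖ send[Int]  ok
              recv[Unit] ‖ send[Unit]  ok
                Z ‖ Z  ok
          [data]
            recv[Str] ‖ send[Str]  ok
              offer{err,ack} ‖ select{err,ack}  ok labels match
                [err]
                  end ‖ end  ok
                [ack]
                  end ‖ end  ok
    [ack]
      recv[Int] ‖ send[Int]  ok
        select{retry,ack,done} ‖ offer{retry,ack,done}  ok labels match
          [retry]
            send[Bool] ‖ recv[Bool]  ok
              recv[Bool] ‖ send[Bool]  ok
                Z ‖ Z  ok
          [ack]
            recv[Int] ‖ send[Int]  ok
              select{retry,err,more} ‖ offer{retry,err,more}  ok labels match
                [retry]
                  Z ‖ Z  ok
                [err]
                  end ‖ end  ok
                [more]
                  end ‖ end  ok
          [done]
            select{more,done,stop} ‖ offer{more,done,stop}  ok labels match
              [more]
                send[Unit] ‖ recv[Unit]  ok
                  Z ‖ Z  ok
              [done]
                recv[Bool] ‖ send[Bool]  ok
                  Z ‖ Z  ok
              [stop]
                send[Int] ‖ recv[Int]  ok
                  end ‖ end  ok
    [more]
      select{data,ok,stop} ‖ offer{data,ok,stop}  ok labels match
        [data]
          send[Str] ‖ recv[Str]  ok
            recv[Bool] ‖ send[Bool]  ok
              send[Str] ‖ recv[Str]  ok
                Z ‖ Z  ok
        [ok]
          recv[Str] ‖ send[Str]  ok
            send[Unit] ‖ recv[Unit]  ok
              recv[Str] ‖ send[Str]  ok
                Z ‖ Z  ok
        [stop]
          offer{retry,ok} ‖ select{retry,ok}  ok labels match
            [retry]
              offer{err,stop,retry} ‖ select{err,stop,retry}  ok labels match
                [err]
                  select{retry,done} ‖ offer{retry,done}  ok labels match
                    [retry]
                      Z ‖ Z  ok
                    [done]
                      Z ‖ Z  ok
                [stop]
                  send[Bool] ‖ recv[Bool]  ok
                    Z ‖ Z  ok
                [retry]
                  recv[Bool] ‖ send[Bool]  ok
                    Z ‖ Z  ok
            [ok]
              select{ok,ack,err} ‖ offer{ok,ack,err}  ok labels match
                [ok]
                  select{retry,done} ‖ offer{retry,done}  ok labels match
                    [retry]
                      end ‖ end  ok
                    [done]
                      Z ‖ Z  ok
                [ack]
                  recv[Unit] ‖ send[Unit]  ok
                    end ‖ end  ok
                [err]
                  offer{retry,ack,ok} ‖ select{retry,ack,ok}  ok labels match
                    [retry]
                      Z ‖ Z  ok
                    [ack]
                      Z ‖ Z  ok
                    [ok]
                      Z ‖ Z  ok

YES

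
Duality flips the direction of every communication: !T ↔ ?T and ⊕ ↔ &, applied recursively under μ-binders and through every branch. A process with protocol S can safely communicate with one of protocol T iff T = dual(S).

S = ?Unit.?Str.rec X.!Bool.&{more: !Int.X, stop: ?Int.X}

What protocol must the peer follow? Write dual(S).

?Unit = !Unit
  ?Str = !Str
    rec X = rec X  (μ self-dual)
      !Bool = ?Bool
        &{more,stop} = +{more,stop}  (external→internal)
          case more:
            !Int = ?Int
              X self-dual
          case stop:
            ?Int = !Int
              X self-dual

!Unit.!Str.rec X.?Bool.+{more: ?Int.X, stop: !Int.X}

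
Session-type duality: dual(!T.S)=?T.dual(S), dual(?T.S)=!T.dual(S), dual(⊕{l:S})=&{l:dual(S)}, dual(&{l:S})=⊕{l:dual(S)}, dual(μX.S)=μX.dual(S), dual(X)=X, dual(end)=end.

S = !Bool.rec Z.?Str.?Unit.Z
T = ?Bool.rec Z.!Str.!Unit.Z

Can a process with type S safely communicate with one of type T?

!Bool vs ?Bool  match
  rec Z vs rec Z  match (μ self-dual)
    ?Str vs !Str  match
      ?Unit vs !Unit  match
        Z vs Z  match

YES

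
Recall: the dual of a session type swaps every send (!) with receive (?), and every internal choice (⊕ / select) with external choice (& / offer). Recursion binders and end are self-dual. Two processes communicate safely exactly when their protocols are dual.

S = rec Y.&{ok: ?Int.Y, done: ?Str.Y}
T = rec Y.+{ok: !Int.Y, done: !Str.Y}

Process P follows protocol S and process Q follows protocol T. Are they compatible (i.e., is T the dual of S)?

YES

rec Y vs rec Y  match (rec unchanged)
  &{ok,done} vs +{ok,done}  match label sets agree
    • ok:
      ?Int vs !Int  match
        Y vs Y  match
    • done:
      ?Str vs !Str  match
        Y vs Y  match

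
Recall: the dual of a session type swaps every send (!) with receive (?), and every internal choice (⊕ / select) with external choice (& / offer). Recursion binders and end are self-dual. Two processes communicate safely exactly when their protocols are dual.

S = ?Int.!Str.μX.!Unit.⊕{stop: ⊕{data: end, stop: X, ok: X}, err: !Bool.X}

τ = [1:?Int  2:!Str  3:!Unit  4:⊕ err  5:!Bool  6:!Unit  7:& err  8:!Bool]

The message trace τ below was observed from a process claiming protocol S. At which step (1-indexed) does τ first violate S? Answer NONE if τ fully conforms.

@1 ?Int  match  now at !Str.μX.…
@2 !Str  match  now at μX.…
@3 !Unit  match  now at ⊕{stop: ⊕{data: end, stop: μX.…, ok: μX.…}, err: !Bool.μX.…}
@4 ⊕ err  match  now at !Bool.μX.…
@5 !Bool  match  now at μX.…
@6 !Unit  match  now at ⊕{stop: ⊕{data: end, stop: μX.…, ok: μX.…}, err: !Bool.μX.…}
@7 got & err, protocol expects ⊕ stop or ⊕ err  ✗

7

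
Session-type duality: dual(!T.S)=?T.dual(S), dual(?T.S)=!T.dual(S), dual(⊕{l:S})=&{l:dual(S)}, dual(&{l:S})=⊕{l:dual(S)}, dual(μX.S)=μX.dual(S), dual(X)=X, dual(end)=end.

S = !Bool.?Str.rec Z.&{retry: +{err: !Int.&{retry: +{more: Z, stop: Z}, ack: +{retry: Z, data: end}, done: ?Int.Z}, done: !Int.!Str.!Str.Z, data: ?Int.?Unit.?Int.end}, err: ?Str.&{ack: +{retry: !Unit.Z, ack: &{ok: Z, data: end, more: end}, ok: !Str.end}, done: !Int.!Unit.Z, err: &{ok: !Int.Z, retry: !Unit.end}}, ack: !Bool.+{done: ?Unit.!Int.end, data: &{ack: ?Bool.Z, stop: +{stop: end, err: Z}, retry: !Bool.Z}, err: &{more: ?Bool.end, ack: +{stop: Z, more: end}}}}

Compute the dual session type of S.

?Bool.!Str.rec Z.+{retry: &{err: ?Int.+{retry: &{more: Z, stop: Z}, ack: &{retry: Z, data: end}, done: !Int.Z}, done: ?Int.?Str.?Str.Z, data: !Int.!Unit.!Int.end}, err: !Str.+{ack: &{retry: ?Unit.Z, ack: +{ok: Z, data: end, more: end}, ok: ?Str.end}, done: ?Int.?Unit.Z, err: +{ok: ?Int.Z, retry: ?Unit.end}}, ack: ?Bool.&{done: !Unit.?Int.end, data: +{ack: !Bool.Z, stop: &{stop: end, err: Z}, retry: ?Bool.Z}, err: +{more: !Bool.end, ack: &{stop: Z, more: end}}}}

!Bool → ?Bool
  ?Str → !Str
    rec Z → rec Z  (binder kept)
      &{retry,err,ack} → +{retry,err,ack}  (&→⊕)
        • retry:
          +{err,done,data} → &{err,done,data}  (select→offer)
            • err:
              !Int → ?Int
                &{retry,ack,done} → +{retry,ack,done}  (&→⊕)
                  • retry:
                    +{more,stop} → &{more,stop}  (select→offer)
                      • more:
                        Z self-dual
                      • stop:
                        Z self-dual
                  • ack:
                    +{retry,data} → &{retry,data}  (select→offer)
                      • retry:
                        Z self-dual
                      • data:
                        end self-dual
                  • done:
                    ?Int → !Int
                      Z self-dual
            • done:
              !Int → ?Int
                !Str → ?Str
                  !Str → ?Str
                    Z self-dual
            • data:
              ?Int → !Int
                ?Unit → !Unit
                  ?Int → !Int
                    end self-dual
        • err:
          ?Str → !Str
            &{ack,done,err} → +{ack,done,err}  (&→⊕)
              • ack:
                +{retry,ack,ok} → &{retry,ack,ok}  (select→offer)
                  • retry:
                    !Unit → ?Unit
                      Z self-dual
                  • ack:
                    &{ok,data,more} → +{ok,data,more}  (&→⊕)
                      • ok:
                        Z self-dual
                      • data:
                        end self-dual
                      • more:
                        end self-dual
                  • ok:
                    !Str → ?Str
                      end self-dual
              • done:
                !Int → ?Int
                  !Unit → ?Unit
                    Z self-dual
              • err:
                &{ok,retry} → +{ok,retry}  (&→⊕)
                  • ok:
                    !Int → ?Int
                      Z self-dual
                  • retry:
                    !Unit → ?Unit
                      end self-dual
        • ack:
          !Bool → ?Bool
            +{done,data,err} → &{done,data,err}  (select→offer)
              • done:
                ?Unit → !Unit
                  !Int → ?Int
                    end self-dual
              • data:
                &{ack,stop,retry} → +{ack,stop,retry}  (&→⊕)
                  • ack:
                    ?Bool → !Bool
                      Z self-dual
                  • stop:
                    +{stop,err} → &{stop,err}  (select→offer)
                      • stop:
                        end self-dual
                      • err:
                        Z self-dual
                  • retry:
                    !Bool → ?Bool
                      Z self-dual
              • err:
                &{more,ack} → +{more,ack}  (&→⊕)
                  • more:
                    ?Bool → !Bool
                      end self-dual
                  • ack:
                    +{stop,more} → &{stop,more}  (select→offer)
                      • stop:
                        Z self-dual
                      • more:
                        end self-dual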